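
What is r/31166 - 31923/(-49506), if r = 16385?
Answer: 150505669/128575333 ≈ 1.1706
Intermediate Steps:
r/31166 - 31923/(-49506) = 16385/31166 - 31923/(-49506) = 16385*(1/31166) - 31923*(-1/49506) = 16385/31166 + 10641/16502 = 150505669/128575333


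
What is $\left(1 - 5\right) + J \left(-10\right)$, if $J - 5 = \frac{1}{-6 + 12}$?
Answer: $- \frac{167}{3} \approx -55.667$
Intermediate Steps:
$J = \frac{31}{6}$ ($J = 5 + \frac{1}{-6 + 12} = 5 + \frac{1}{6} = \frac{31}{6} \approx 5.1667$)
$\left(1 - 5\right) + J \left(-10\right) = \left(1 - 5\right) + \frac{31}{6} \left(-10\right) = -4 - \frac{155}{3} = - \frac{167}{3}$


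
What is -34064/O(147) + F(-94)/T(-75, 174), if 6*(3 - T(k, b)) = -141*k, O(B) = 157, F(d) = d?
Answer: -119841700/552483 ≈ -216.91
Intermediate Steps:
T(k, b) = 3 + 47*k/2 (T(k, b) = 3 - (-47)*k/2 = 3 + 47*k/2)
-34064/O(147) + F(-94)/T(-75, 174) = -34064/157 - 94/(3 + (47/2)*(-75)) = -34064*1/157 - 94/(3 - 3525/2) = -34064/157 - 94/(-3519/2) = -34064/157 - 94*(-2/3519) = -34064/157 + 188/3519 = -119841700/552483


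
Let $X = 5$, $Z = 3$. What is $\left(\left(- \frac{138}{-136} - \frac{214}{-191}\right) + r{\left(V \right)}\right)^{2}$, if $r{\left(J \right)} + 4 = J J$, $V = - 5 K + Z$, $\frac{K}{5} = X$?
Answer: $\frac{37360703625867241}{168688144} \approx 2.2148 \cdot 10^{8}$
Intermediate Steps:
$K = 25$ ($K = 5 \cdot 5 = 25$)
$V = -122$ ($V = \left(-5\right) 25 + 3 = -125 + 3 = -122$)
$r{\left(J \right)} = -4 + J^{2}$ ($r{\left(J \right)} = -4 + J J = -4 + J^{2}$)
$\left(\left(- \frac{138}{-136} - \frac{214}{-191}\right) + r{\left(V \right)}\right)^{2} = \left(\left(- \frac{138}{-136} - \frac{214}{-191}\right) - \left(4 - \left(-122\right)^{2}\right)\right)^{2} = \left(\left(\left(-138\right) \left(- \frac{1}{136}\right) - - \frac{214}{191}\right) + \left(-4 + 14884\right)\right)^{2} = \left(\left(\frac{69}{68} + \frac{214}{191}\right) + 14880\right)^{2} = \left(\frac{27731}{12988} + 14880\right)^{2} = \left(\frac{193289171}{12988}\right)^{2} = \frac{37360703625867241}{168688144}$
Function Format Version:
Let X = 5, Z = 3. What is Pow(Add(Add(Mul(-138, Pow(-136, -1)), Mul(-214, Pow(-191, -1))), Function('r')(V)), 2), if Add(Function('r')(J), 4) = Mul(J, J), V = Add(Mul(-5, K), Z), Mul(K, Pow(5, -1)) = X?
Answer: Rational(37360703625867241, 168688144) ≈ 2.2148e+8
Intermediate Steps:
K = 25 (K = Mul(5, 5) = 25)
V = -122 (V = Add(Mul(-5, 25), 3) = Add(-125, 3) = -122)
Function('r')(J) = Add(-4, Pow(J, 2)) (Function('r')(J) = Add(-4, Mul(J, J)) = Add(-4, Pow(J, 2)))
Pow(Add(Add(Mul(-138, Pow(-136, -1)), Mul(-214, Pow(-191, -1))), Function('r')(V)), 2) = Pow(Add(Add(Mul(-138, Pow(-136, -1)), Mul(-214, Pow(-191, -1))), Add(-4, Pow(-122, 2))), 2) = Pow(Add(Add(Mul(-138, Rational(-1, 136)), Mul(-214, Rational(-1, 191))), Add(-4, 14884)), 2) = Pow(Add(Add(Rational(69, 68), Rational(214, 191)), 14880), 2) = Pow(Add(Rational(27731, 12988), 14880), 2) = Pow(Rational(193289171, 12988), 2) = Rational(37360703625867241, 168688144)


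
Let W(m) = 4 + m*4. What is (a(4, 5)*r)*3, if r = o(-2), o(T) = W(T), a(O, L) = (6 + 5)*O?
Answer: -528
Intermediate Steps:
a(O, L) = 11*O
W(m) = 4 + 4*m
o(T) = 4 + 4*T
r = -4 (r = 4 + 4*(-2) = 4 - 8 = -4)
(a(4, 5)*r)*3 = ((11*4)*(-4))*3 = (44*(-4))*3 = -176*3 = -528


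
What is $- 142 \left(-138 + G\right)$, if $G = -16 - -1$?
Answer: $21726$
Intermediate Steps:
$G = -15$ ($G = -16 + 1 = -15$)
$- 142 \left(-138 + G\right) = - 142 \left(-138 - 15\right) = \left(-142\right) \left(-153\right) = 21726$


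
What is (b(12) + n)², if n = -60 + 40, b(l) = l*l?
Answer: 15376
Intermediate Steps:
b(l) = l²
n = -20
(b(12) + n)² = (12² - 20)² = (144 - 20)² = 124² = 15376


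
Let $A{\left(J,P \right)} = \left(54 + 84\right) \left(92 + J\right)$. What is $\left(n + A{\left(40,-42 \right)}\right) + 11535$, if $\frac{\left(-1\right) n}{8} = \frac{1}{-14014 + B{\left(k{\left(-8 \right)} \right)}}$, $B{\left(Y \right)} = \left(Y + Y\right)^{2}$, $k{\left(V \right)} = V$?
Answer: $\frac{204657133}{6879} \approx 29751.0$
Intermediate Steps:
$B{\left(Y \right)} = 4 Y^{2}$ ($B{\left(Y \right)} = \left(2 Y\right)^{2} = 4 Y^{2}$)
$A{\left(J,P \right)} = 12696 + 138 J$ ($A{\left(J,P \right)} = 138 \left(92 + J\right) = 12696 + 138 J$)
$n = \frac{4}{6879}$ ($n = - \frac{8}{-14014 + 4 \left(-8\right)^{2}} = - \frac{8}{-14014 + 4 \cdot 64} = - \frac{8}{-14014 + 256} = - \frac{8}{-13758} = \left(-8\right) \left(- \frac{1}{13758}\right) = \frac{4}{6879} \approx 0.00058148$)
$\left(n + A{\left(40,-42 \right)}\right) + 11535 = \left(\frac{4}{6879} + \left(12696 + 138 \cdot 40\right)\right) + 11535 = \left(\frac{4}{6879} + \left(12696 + 5520\right)\right) + 11535 = \left(\frac{4}{6879} + 18216\right) + 11535 = \frac{125307868}{6879} + 11535 = \frac{204657133}{6879}$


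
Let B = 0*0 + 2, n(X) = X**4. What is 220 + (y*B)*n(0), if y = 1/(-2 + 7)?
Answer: 220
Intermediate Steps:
B = 2 (B = 0 + 2 = 2)
y = 1/5 ≈ 0.20000
220 + (y*B)*n(0) = 220 + ((1/5)*2)*0**4 = 220 + (2/5)*0 = 220 + 0 = 220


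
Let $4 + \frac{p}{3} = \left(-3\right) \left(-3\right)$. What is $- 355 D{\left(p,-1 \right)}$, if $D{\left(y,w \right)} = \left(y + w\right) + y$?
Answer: $-10295$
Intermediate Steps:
$p = 15$ ($p = -12 + 3 \left(\left(-3\right) \left(-3\right)\right) = -12 + 3 \cdot 9 = -12 + 27 = 15$)
$D{\left(y,w \right)} = w + 2 y$ ($D{\left(y,w \right)} = \left(w + y\right) + y = w + 2 y$)
$- 355 D{\left(p,-1 \right)} = - 355 \left(-1 + 2 \cdot 15\right) = - 355 \left(-1 + 30\right) = \left(-355\right) 29 = -10295$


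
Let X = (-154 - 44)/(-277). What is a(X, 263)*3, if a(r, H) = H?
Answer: 789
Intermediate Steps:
X = 198/277 (X = -198*(-1/277) = 198/277 ≈ 0.71480)
a(X, 263)*3 = 263*3 = 789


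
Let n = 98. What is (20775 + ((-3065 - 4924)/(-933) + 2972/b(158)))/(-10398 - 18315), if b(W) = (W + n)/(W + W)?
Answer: -40557925/47625296 ≈ -0.85160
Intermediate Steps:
b(W) = (98 + W)/(2*W) (b(W) = (W + 98)/(W + W) = (98 + W)/((2*W)) = (98 + W)*(1/(2*W)) = (98 + W)/(2*W))
(20775 + ((-3065 - 4924)/(-933) + 2972/b(158)))/(-10398 - 18315) = (20775 + ((-3065 - 4924)/(-933) + 2972/(((½)*(98 + 158)/158))))/(-10398 - 18315) = (20775 + (-7989*(-1/933) + 2972/(((½)*(1/158)*256))))/(-28713) = (20775 + (2663/311 + 2972/(64/79)))*(-1/28713) = (20775 + (2663/311 + 2972*(79/64)))*(-1/28713) = (20775 + (2663/311 + 58697/16))*(-1/28713) = (20775 + 18297375/4976)*(-1/28713) = (121673775/4976)*(-1/28713) = -40557925/47625296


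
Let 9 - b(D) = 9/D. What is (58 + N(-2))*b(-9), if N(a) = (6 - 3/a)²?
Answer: 2285/2 ≈ 1142.5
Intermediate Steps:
b(D) = 9 - 9/D
(58 + N(-2))*b(-9) = (58 + 9*(-1 + 2*(-2))²/(-2)²)*(9 - 9/(-9)) = (58 + 9*(¼)*(-1 - 4)²)*(9 - 9*(-⅑)) = (58 + 9*(¼)*(-5)²)*(9 + 1) = (58 + 9*(¼)*25)*10 = (58 + 225/4)*10 = (457/4)*10 = 2285/2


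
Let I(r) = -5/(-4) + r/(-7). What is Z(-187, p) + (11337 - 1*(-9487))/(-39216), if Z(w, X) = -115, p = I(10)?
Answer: -29807/258 ≈ -115.53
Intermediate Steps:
I(r) = 5/4 - r/7 (I(r) = -5*(-1/4) + r*(-1/7) = 5/4 - r/7)
p = -5/28 (p = 5/4 - 1/7*10 = 5/4 - 10/7 = -5/28 ≈ -0.17857)
Z(-187, p) + (11337 - 1*(-9487))/(-39216) = -115 + (11337 - 1*(-9487))/(-39216) = -115 + (11337 + 9487)*(-1/39216) = -115 + 20824*(-1/39216) = -115 - 137/258 = -29807/258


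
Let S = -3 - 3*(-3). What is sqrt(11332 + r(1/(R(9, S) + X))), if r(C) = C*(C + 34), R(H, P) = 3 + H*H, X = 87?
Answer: sqrt(331364827)/171 ≈ 106.45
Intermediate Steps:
S = 6 (S = -3 + 9 = 6)
R(H, P) = 3 + H**2
r(C) = C*(34 + C)
sqrt(11332 + r(1/(R(9, S) + X))) = sqrt(11332 + (34 + 1/((3 + 9**2) + 87))/((3 + 9**2) + 87)) = sqrt(11332 + (34 + 1/((3 + 81) + 87))/((3 + 81) + 87)) = sqrt(11332 + (34 + 1/(84 + 87))/(84 + 87)) = sqrt(11332 + (34 + 1/171)/171) = sqrt(11332 + (1/171)*(5815/171)) = sqrt(11332 + 5815/29241) = sqrt(331364827/29241) = sqrt(331364827)/171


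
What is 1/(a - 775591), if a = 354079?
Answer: -1/421512 ≈ -2.3724e-6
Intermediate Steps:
1/(a - 775591) = 1/(354079 - 775591) = 1/(-421512) = -1/421512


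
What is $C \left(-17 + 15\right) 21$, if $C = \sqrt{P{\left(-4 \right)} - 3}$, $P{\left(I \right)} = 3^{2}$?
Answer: $- 42 \sqrt{6} \approx -102.88$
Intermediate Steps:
$P{\left(I \right)} = 9$
$C = \sqrt{6}$ ($C = \sqrt{9 - 3} = \sqrt{6} \approx 2.4495$)
$C \left(-17 + 15\right) 21 = \sqrt{6} \left(-17 + 15\right) 21 = \sqrt{6} \left(\left(-2\right) 21\right) = \sqrt{6} \left(-42\right) = - 42 \sqrt{6}$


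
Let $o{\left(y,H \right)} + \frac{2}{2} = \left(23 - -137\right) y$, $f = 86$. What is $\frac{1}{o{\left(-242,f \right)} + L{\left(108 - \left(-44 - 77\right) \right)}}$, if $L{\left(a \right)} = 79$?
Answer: $- \frac{1}{38642} \approx -2.5879 \cdot 10^{-5}$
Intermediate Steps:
$o{\left(y,H \right)} = -1 + 160 y$ ($o{\left(y,H \right)} = -1 + \left(23 - -137\right) y = -1 + \left(23 + 137\right) y = -1 + 160 y$)
$\frac{1}{o{\left(-242,f \right)} + L{\left(108 - \left(-44 - 77\right) \right)}} = \frac{1}{\left(-1 + 160 \left(-242\right)\right) + 79} = \frac{1}{\left(-1 - 38720\right) + 79} = \frac{1}{-38721 + 79} = \frac{1}{-38642} = - \frac{1}{38642}$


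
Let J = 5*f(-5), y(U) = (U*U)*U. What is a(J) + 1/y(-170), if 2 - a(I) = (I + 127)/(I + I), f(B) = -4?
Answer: 11484137/2456500 ≈ 4.6750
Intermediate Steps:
y(U) = U³ (y(U) = U²*U = U³)
J = -20 (J = 5*(-4) = -20)
a(I) = 2 - (127 + I)/(2*I) (a(I) = 2 - (I + 127)/(I + I) = 2 - (127 + I)/(2*I))
a(J) + 1/y(-170) = (½)*(-127 + 3*(-20))/(-20) + 1/((-170)³) = (½)*(-1/20)*(-127 - 60) + 1/(-4913000) = (½)*(-1/20)*(-187) - 1/4913000 = 187/40 - 1/4913000 = 11484137/2456500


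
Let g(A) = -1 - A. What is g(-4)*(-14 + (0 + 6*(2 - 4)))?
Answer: -78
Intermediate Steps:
g(-4)*(-14 + (0 + 6*(2 - 4))) = (-1 - 1*(-4))*(-14 + (0 + 6*(2 - 4))) = (-1 + 4)*(-14 + (0 + 6*(-2))) = 3*(-14 + (0 - 12)) = 3*(-14 - 12) = 3*(-26) = -78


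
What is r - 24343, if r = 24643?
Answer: 300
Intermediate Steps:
r - 24343 = 24643 - 24343 = 300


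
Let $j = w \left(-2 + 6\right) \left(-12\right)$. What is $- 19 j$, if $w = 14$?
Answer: $12768$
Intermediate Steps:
$j = -672$ ($j = 14 \left(-2 + 6\right) \left(-12\right) = 14 \cdot 4 \left(-12\right) = 56 \left(-12\right) = -672$)
$- 19 j = \left(-19\right) \left(-672\right) = 12768$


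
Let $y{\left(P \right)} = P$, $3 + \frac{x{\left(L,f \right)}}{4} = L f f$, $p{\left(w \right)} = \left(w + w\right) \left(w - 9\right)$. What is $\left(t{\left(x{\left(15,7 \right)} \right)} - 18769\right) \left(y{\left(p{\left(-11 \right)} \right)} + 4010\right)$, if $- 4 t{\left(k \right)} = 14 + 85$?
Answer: $- \frac{167264375}{2} \approx -8.3632 \cdot 10^{7}$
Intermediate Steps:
$p{\left(w \right)} = 2 w \left(-9 + w\right)$
$x{\left(L,f \right)} = -12 + 4 L f^{2}$ ($x{\left(L,f \right)} = -12 + 4 L f f = -12 + 4 L f^{2}$)
$t{\left(k \right)} = - \frac{99}{4}$ ($t{\left(k \right)} = - \frac{14 + 85}{4} = \left(- \frac{1}{4}\right) 99 = - \frac{99}{4}$)
$\left(t{\left(x{\left(15,7 \right)} \right)} - 18769\right) \left(y{\left(p{\left(-11 \right)} \right)} + 4010\right) = \left(- \frac{99}{4} - 18769\right) \left(2 \left(-11\right) \left(-9 - 11\right) + 4010\right) = - \frac{75175 \left(2 \left(-11\right) \left(-20\right) + 4010\right)}{4} = - \frac{75175 \left(440 + 4010\right)}{4} = \left(- \frac{75175}{4}\right) 4450 = - \frac{167264375}{2}$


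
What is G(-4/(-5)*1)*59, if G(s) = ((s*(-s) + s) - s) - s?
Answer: -2124/25 ≈ -84.960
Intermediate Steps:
G(s) = -s - s**2 (G(s) = ((-s**2 + s) - s) - s = ((s - s**2) - s) - s = -s**2 - s = -s - s**2)
G(-4/(-5)*1)*59 = --4/(-5)*1*(1 - 4/(-5)*1)*59 = --4*(-1/5)*1*(1 - 4*(-1/5)*1)*59 = -(4/5)*1*(1 + (4/5)*1)*59 = -1*4/5*(1 + 4/5)*59 = -1*4/5*9/5*59 = -36/25*59 = -2124/25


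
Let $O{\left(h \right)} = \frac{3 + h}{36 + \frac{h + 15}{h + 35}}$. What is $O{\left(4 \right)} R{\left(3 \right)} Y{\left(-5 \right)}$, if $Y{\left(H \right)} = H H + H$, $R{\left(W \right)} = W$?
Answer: $\frac{16380}{1423} \approx 11.511$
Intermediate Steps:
$Y{\left(H \right)} = H + H^{2}$ ($Y{\left(H \right)} = H^{2} + H = H + H^{2}$)
$O{\left(h \right)} = \frac{3 + h}{36 + \frac{15 + h}{35 + h}}$
$O{\left(4 \right)} R{\left(3 \right)} Y{\left(-5 \right)} = \frac{105 + 4^{2} + 38 \cdot 4}{1275 + 37 \cdot 4} \cdot 3 \left(- 5 \left(1 - 5\right)\right) = \frac{105 + 16 + 152}{1275 + 148} \cdot 3 \left(\left(-5\right) \left(-4\right)\right) = \frac{1}{1423} \cdot 273 \cdot 3 \cdot 20 = \frac{1}{1423} \cdot 273 \cdot 60 = \frac{273}{1423} \cdot 60 = \frac{16380}{1423}$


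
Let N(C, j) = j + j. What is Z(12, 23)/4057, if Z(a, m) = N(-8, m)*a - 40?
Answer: 512/4057 ≈ 0.12620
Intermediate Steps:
N(C, j) = 2*j
Z(a, m) = -40 + 2*a*m (Z(a, m) = (2*m)*a - 40 = 2*a*m - 40 = -40 + 2*a*m)
Z(12, 23)/4057 = (-40 + 2*12*23)/4057 = (-40 + 552)*(1/4057) = 512*(1/4057) = 512/4057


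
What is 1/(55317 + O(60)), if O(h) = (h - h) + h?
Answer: 1/55377 ≈ 1.8058e-5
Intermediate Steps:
O(h) = h (O(h) = 0 + h = h)
1/(55317 + O(60)) = 1/(55317 + 60) = 1/55377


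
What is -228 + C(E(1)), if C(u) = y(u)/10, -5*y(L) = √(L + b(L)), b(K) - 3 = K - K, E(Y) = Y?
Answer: -5701/25 ≈ -228.04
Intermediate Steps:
b(K) = 3 (b(K) = 3 + (K - K) = 3 + 0 = 3)
y(L) = -√(3 + L)/5 (y(L) = -√(L + 3)/5 = -√(3 + L)/5)
C(u) = -√(3 + u)/50 (C(u) = -√(3 + u)/5/10 = -√(3 + u)/5*(⅒) = -√(3 + u)/50)
-228 + C(E(1)) = -228 - √(3 + 1)/50 = -228 - √4/50 = -228 - 1/50*2 = -228 - 1/25 = -5701/25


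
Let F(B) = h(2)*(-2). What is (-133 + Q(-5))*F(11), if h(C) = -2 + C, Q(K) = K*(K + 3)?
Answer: 0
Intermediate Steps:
Q(K) = K*(3 + K)
F(B) = 0 (F(B) = (-2 + 2)*(-2) = 0*(-2) = 0)
(-133 + Q(-5))*F(11) = (-133 - 5*(3 - 5))*0 = (-133 - 5*(-2))*0 = (-133 + 10)*0 = -123*0 = 0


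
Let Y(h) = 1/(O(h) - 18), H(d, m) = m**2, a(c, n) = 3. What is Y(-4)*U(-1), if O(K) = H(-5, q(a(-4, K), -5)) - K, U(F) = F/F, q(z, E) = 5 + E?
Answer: -1/14 ≈ -0.071429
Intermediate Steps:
U(F) = 1
O(K) = -K (O(K) = (5 - 5)**2 - K = 0**2 - K = 0 - K = -K)
Y(h) = 1/(-18 - h) (Y(h) = 1/(-h - 18) = 1/(-18 - h))
Y(-4)*U(-1) = -1/(18 - 4)*1 = -1/14*1 = -1/14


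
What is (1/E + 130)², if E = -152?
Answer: 390418081/23104 ≈ 16898.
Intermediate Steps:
(1/E + 130)² = (1/(-152) + 130)² = (-1/152 + 130)² = (19759/152)² = 390418081/23104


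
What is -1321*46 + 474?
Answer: -60292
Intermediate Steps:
-1321*46 + 474 = -60766 + 474 = -60292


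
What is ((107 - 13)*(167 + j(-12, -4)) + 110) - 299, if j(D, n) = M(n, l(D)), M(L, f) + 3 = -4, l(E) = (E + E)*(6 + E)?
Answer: 14851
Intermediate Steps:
l(E) = 2*E*(6 + E) (l(E) = (2*E)*(6 + E) = 2*E*(6 + E))
M(L, f) = -7 (M(L, f) = -3 - 4 = -7)
j(D, n) = -7
((107 - 13)*(167 + j(-12, -4)) + 110) - 299 = ((107 - 13)*(167 - 7) + 110) - 299 = (94*160 + 110) - 299 = (15040 + 110) - 299 = 15150 - 299 = 14851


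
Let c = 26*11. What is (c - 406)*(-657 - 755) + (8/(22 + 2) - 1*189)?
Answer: 507754/3 ≈ 1.6925e+5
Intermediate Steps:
c = 286
(c - 406)*(-657 - 755) + (8/(22 + 2) - 1*189) = (286 - 406)*(-657 - 755) + (8/(22 + 2) - 1*189) = -120*(-1412) + (8/24 - 189) = 169440 + (8*(1/24) - 189) = 169440 + (⅓ - 189) = 169440 - 566/3 = 507754/3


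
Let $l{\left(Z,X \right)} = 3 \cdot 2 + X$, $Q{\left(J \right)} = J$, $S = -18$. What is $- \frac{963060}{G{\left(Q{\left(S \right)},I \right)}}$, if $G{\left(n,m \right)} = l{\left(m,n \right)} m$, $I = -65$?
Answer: $- \frac{16051}{13} \approx -1234.7$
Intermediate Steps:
$l{\left(Z,X \right)} = 6 + X$
$G{\left(n,m \right)} = m \left(6 + n\right)$ ($G{\left(n,m \right)} = \left(6 + n\right) m = m \left(6 + n\right)$)
$- \frac{963060}{G{\left(Q{\left(S \right)},I \right)}} = - \frac{963060}{\left(-65\right) \left(6 - 18\right)} = - \frac{963060}{\left(-65\right) \left(-12\right)} = - \frac{963060}{780} = \left(-963060\right) \frac{1}{780} = - \frac{16051}{13}$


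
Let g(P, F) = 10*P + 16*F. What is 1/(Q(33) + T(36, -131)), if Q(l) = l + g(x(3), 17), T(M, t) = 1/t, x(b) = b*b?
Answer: 131/51744 ≈ 0.0025317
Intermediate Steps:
x(b) = b**2
Q(l) = 362 + l (Q(l) = l + (10*3**2 + 16*17) = l + (10*9 + 272) = l + (90 + 272) = l + 362 = 362 + l)
1/(Q(33) + T(36, -131)) = 1/((362 + 33) + 1/(-131)) = 1/(395 - 1/131) = 1/(51744/131) = 131/51744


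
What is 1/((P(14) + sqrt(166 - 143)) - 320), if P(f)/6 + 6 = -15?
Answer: -446/198893 - sqrt(23)/198893 ≈ -0.0022665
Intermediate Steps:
P(f) = -126 (P(f) = -36 + 6*(-15) = -36 - 90 = -126)
1/((P(14) + sqrt(166 - 143)) - 320) = 1/((-126 + sqrt(166 - 143)) - 320) = 1/((-126 + sqrt(23)) - 320) = 1/(-446 + sqrt(23))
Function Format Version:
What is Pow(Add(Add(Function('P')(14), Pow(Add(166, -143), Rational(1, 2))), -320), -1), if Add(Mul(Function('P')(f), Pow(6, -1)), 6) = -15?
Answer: Add(Rational(-446, 198893), Mul(Rational(-1, 198893), Pow(23, Rational(1, 2)))) ≈ -0.0022665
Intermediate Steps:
Function('P')(f) = -126 (Function('P')(f) = Add(-36, Mul(6, -15)) = Add(-36, -90) = -126)
Pow(Add(Add(Function('P')(14), Pow(Add(166, -143), Rational(1, 2))), -320), -1) = Pow(Add(Add(-126, Pow(Add(166, -143), Rational(1, 2))), -320), -1) = Pow(Add(Add(-126, Pow(23, Rational(1, 2))), -320), -1) = Pow(Add(-446, Pow(23, Rational(1, 2))), -1)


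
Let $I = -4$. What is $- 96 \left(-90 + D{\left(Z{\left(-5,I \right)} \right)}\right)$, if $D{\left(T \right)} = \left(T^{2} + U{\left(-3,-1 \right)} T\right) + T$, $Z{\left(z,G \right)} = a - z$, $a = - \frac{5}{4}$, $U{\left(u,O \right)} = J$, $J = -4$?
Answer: $8370$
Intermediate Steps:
$U{\left(u,O \right)} = -4$
$a = - \frac{5}{4}$ ($a = \left(-5\right) \frac{1}{4} = - \frac{5}{4} \approx -1.25$)
$Z{\left(z,G \right)} = - \frac{5}{4} - z$
$D{\left(T \right)} = T^{2} - 3 T$ ($D{\left(T \right)} = \left(T^{2} - 4 T\right) + T = T^{2} - 3 T$)
$- 96 \left(-90 + D{\left(Z{\left(-5,I \right)} \right)}\right) = - 96 \left(-90 + \left(- \frac{5}{4} - -5\right) \left(-3 - - \frac{15}{4}\right)\right) = - 96 \left(-90 + \left(- \frac{5}{4} + 5\right) \left(-3 + \left(- \frac{5}{4} + 5\right)\right)\right) = - 96 \left(-90 + \frac{15 \left(-3 + \frac{15}{4}\right)}{4}\right) = - 96 \left(-90 + \frac{15}{4} \cdot \frac{3}{4}\right) = - 96 \left(-90 + \frac{45}{16}\right) = \left(-96\right) \left(- \frac{1395}{16}\right) = 8370$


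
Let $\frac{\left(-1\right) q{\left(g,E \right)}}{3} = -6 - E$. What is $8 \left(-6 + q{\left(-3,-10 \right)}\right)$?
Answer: $-144$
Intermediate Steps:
$q{\left(g,E \right)} = 18 + 3 E$ ($q{\left(g,E \right)} = - 3 \left(-6 - E\right) = 18 + 3 E$)
$8 \left(-6 + q{\left(-3,-10 \right)}\right) = 8 \left(-6 + \left(18 + 3 \left(-10\right)\right)\right) = 8 \left(-6 + \left(18 - 30\right)\right) = 8 \left(-6 - 12\right) = 8 \left(-18\right) = -144$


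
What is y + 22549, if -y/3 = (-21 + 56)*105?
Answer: 11524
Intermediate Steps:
y = -11025 (y = -3*(-21 + 56)*105 = -105*105 = -3*3675 = -11025)
y + 22549 = -11025 + 22549 = 11524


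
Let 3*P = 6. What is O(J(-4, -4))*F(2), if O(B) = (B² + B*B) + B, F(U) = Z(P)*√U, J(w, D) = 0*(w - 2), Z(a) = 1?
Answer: 0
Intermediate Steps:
P = 2 (P = (⅓)*6 = 2)
J(w, D) = 0 (J(w, D) = 0*(-2 + w) = 0)
F(U) = √U (F(U) = 1*√U = √U)
O(B) = B + 2*B² (O(B) = (B² + B²) + B = 2*B² + B = B + 2*B²)
O(J(-4, -4))*F(2) = (0*(1 + 2*0))*√2 = (0*(1 + 0))*√2 = (0*1)*√2 = 0*√2 = 0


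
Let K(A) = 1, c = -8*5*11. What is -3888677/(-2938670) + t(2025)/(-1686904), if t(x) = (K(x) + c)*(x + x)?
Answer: 2946158278127/1239313544420 ≈ 2.3773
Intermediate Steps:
c = -440 (c = -40*11 = -440)
t(x) = -878*x (t(x) = (1 - 440)*(x + x) = -878*x)
-3888677/(-2938670) + t(2025)/(-1686904) = -3888677/(-2938670) - 878*2025/(-1686904) = -3888677*(-1/2938670) - 1777950*(-1/1686904) = 3888677/2938670 + 888975/843452 = 2946158278127/1239313544420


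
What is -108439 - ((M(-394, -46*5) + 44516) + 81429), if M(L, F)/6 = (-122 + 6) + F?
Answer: -232308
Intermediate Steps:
M(L, F) = -696 + 6*F (M(L, F) = 6*((-122 + 6) + F) = 6*(-116 + F) = -696 + 6*F)
-108439 - ((M(-394, -46*5) + 44516) + 81429) = -108439 - (((-696 + 6*(-46*5)) + 44516) + 81429) = -108439 - (((-696 + 6*(-230)) + 44516) + 81429) = -108439 - (((-696 - 1380) + 44516) + 81429) = -108439 - ((-2076 + 44516) + 81429) = -108439 - (42440 + 81429) = -108439 - 1*123869 = -108439 - 123869 = -232308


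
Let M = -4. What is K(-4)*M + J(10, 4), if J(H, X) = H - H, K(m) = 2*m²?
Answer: -128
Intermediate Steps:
J(H, X) = 0
K(-4)*M + J(10, 4) = (2*(-4)²)*(-4) + 0 = (2*16)*(-4) + 0 = 32*(-4) + 0 = -128 + 0 = -128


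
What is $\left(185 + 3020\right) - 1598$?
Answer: $1607$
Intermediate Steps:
$\left(185 + 3020\right) - 1598 = 3205 - 1598 = 1607$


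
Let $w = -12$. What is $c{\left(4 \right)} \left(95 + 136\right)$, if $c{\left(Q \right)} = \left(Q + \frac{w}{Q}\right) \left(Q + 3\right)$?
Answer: $1617$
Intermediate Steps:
$c{\left(Q \right)} = \left(3 + Q\right) \left(Q - \frac{12}{Q}\right)$ ($c{\left(Q \right)} = \left(Q - \frac{12}{Q}\right) \left(Q + 3\right) = \left(Q - \frac{12}{Q}\right) \left(3 + Q\right) = \left(3 + Q\right) \left(Q - \frac{12}{Q}\right)$)
$c{\left(4 \right)} \left(95 + 136\right) = \left(-12 + 4^{2} - \frac{36}{4} + 3 \cdot 4\right) \left(95 + 136\right) = \left(-12 + 16 - 9 + 12\right) 231 = 7 \cdot 231 = 1617$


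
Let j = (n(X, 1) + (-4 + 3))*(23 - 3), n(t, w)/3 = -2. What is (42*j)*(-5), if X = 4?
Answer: 29400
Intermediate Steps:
n(t, w) = -6 (n(t, w) = 3*(-2) = -6)
j = -140 (j = (-6 + (-4 + 3))*(23 - 3) = (-6 - 1)*20 = -7*20 = -140)
(42*j)*(-5) = (42*(-140))*(-5) = -5880*(-5) = 29400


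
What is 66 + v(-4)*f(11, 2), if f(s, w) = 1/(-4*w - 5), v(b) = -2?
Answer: 860/13 ≈ 66.154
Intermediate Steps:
f(s, w) = 1/(-5 - 4*w)
66 + v(-4)*f(11, 2) = 66 - (-2)/(5 + 4*2) = 66 - (-2)/(5 + 8) = 66 - (-2)/13 = 66 - 2*(-1/13) = 66 + 2/13 = 860/13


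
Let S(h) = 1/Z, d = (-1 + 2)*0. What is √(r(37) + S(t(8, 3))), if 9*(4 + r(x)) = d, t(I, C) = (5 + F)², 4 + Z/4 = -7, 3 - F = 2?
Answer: I*√1947/22 ≈ 2.0057*I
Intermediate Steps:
F = 1 (F = 3 - 1*2 = 3 - 2 = 1)
Z = -44 (Z = -16 + 4*(-7) = -16 - 28 = -44)
t(I, C) = 36 (t(I, C) = (5 + 1)² = 6² = 36)
d = 0 (d = 1*0 = 0)
S(h) = -1/44 (S(h) = 1/(-44) = -1/44)
r(x) = -4 (r(x) = -4 + (⅑)*0 = -4 + 0 = -4)
√(r(37) + S(t(8, 3))) = √(-4 - 1/44) = √(-177/44) = I*√1947/22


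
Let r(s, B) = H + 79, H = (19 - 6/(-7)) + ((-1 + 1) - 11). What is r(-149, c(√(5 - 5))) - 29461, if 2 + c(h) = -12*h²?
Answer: -205612/7 ≈ -29373.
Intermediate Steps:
H = 62/7 (H = (19 - 6*(-⅐)) + (0 - 11) = (19 + 6/7) - 11 = 139/7 - 11 = 62/7 ≈ 8.8571)
c(h) = -2 - 12*h²
r(s, B) = 615/7 (r(s, B) = 62/7 + 79 = 615/7)
r(-149, c(√(5 - 5))) - 29461 = 615/7 - 29461 = -205612/7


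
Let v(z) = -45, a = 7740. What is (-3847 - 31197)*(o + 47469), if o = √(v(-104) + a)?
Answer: -1663503636 - 315396*√95 ≈ -1.6666e+9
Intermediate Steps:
o = 9*√95 (o = √(-45 + 7740) = √7695 = 9*√95 ≈ 87.721)
(-3847 - 31197)*(o + 47469) = (-3847 - 31197)*(9*√95 + 47469) = -35044*(47469 + 9*√95) = -1663503636 - 315396*√95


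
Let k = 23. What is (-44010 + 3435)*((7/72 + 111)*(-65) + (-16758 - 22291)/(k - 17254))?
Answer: 121132448880925/413544 ≈ 2.9291e+8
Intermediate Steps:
(-44010 + 3435)*((7/72 + 111)*(-65) + (-16758 - 22291)/(k - 17254)) = (-44010 + 3435)*((7/72 + 111)*(-65) + (-16758 - 22291)/(23 - 17254)) = -40575*((7*(1/72) + 111)*(-65) - 39049/(-17231)) = -40575*((7/72 + 111)*(-65) - 39049*(-1/17231)) = -40575*((7999/72)*(-65) + 39049/17231) = -40575*(-519935/72 + 39049/17231) = -40575*(-8956188457/1240632) = 121132448880925/413544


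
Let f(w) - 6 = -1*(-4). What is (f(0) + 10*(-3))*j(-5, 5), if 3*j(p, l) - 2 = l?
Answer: -140/3 ≈ -46.667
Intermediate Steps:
j(p, l) = ⅔ + l/3
f(w) = 10 (f(w) = 6 - 1*(-4) = 6 + 4 = 10)
(f(0) + 10*(-3))*j(-5, 5) = (10 + 10*(-3))*(⅔ + (⅓)*5) = (10 - 30)*(⅔ + 5/3) = -20*7/3 = -140/3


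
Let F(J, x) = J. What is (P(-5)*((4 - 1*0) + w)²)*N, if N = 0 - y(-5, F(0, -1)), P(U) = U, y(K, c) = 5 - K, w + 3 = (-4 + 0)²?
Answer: 14450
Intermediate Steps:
w = 13 (w = -3 + (-4 + 0)² = -3 + (-4)² = -3 + 16 = 13)
N = -10 (N = 0 - (5 - 1*(-5)) = 0 - (5 + 5) = 0 - 1*10 = 0 - 10 = -10)
(P(-5)*((4 - 1*0) + w)²)*N = -5*((4 - 1*0) + 13)²*(-10) = -5*((4 + 0) + 13)²*(-10) = -5*(4 + 13)²*(-10) = -5*17²*(-10) = -5*289*(-10) = -1445*(-10) = 14450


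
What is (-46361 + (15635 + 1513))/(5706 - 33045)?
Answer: 29213/27339 ≈ 1.0685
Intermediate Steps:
(-46361 + (15635 + 1513))/(5706 - 33045) = (-46361 + 17148)/(-27339) = -29213*(-1/27339) = 29213/27339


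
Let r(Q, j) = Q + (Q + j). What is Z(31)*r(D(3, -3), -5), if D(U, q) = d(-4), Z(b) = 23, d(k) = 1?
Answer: -69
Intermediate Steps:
D(U, q) = 1
r(Q, j) = j + 2*Q
Z(31)*r(D(3, -3), -5) = 23*(-5 + 2*1) = 23*(-5 + 2) = 23*(-3) = -69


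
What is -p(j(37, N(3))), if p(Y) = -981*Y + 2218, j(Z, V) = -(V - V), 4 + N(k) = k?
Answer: -2218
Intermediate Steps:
N(k) = -4 + k
j(Z, V) = 0 (j(Z, V) = -1*0 = 0)
p(Y) = 2218 - 981*Y
-p(j(37, N(3))) = -(2218 - 981*0) = -(2218 + 0) = -1*2218 = -2218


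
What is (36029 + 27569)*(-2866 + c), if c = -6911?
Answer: -621797646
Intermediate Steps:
(36029 + 27569)*(-2866 + c) = (36029 + 27569)*(-2866 - 6911) = 63598*(-9777) = -621797646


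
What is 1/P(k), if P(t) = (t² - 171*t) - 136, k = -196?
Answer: 1/71796 ≈ 1.3928e-5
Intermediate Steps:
P(t) = -136 + t² - 171*t
1/P(k) = 1/(-136 + (-196)² - 171*(-196)) = 1/(-136 + 38416 + 33516) = 1/71796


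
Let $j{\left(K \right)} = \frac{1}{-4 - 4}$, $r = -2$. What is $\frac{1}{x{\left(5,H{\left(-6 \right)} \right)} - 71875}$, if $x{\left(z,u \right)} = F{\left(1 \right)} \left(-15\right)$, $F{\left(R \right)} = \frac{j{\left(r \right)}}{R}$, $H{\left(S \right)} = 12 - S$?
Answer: $- \frac{8}{574985} \approx -1.3913 \cdot 10^{-5}$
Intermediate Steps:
$j{\left(K \right)} = - \frac{1}{8}$ ($j{\left(K \right)} = \frac{1}{-8} = - \frac{1}{8}$)
$F{\left(R \right)} = - \frac{1}{8 R}$
$x{\left(z,u \right)} = \frac{15}{8}$ ($x{\left(z,u \right)} = - \frac{1}{8 \cdot 1} \left(-15\right) = \left(- \frac{1}{8}\right) 1 \left(-15\right) = \left(- \frac{1}{8}\right) \left(-15\right) = \frac{15}{8}$)
$\frac{1}{x{\left(5,H{\left(-6 \right)} \right)} - 71875} = \frac{1}{\frac{15}{8} - 71875} = \frac{1}{- \frac{574985}{8}} = - \frac{8}{574985}$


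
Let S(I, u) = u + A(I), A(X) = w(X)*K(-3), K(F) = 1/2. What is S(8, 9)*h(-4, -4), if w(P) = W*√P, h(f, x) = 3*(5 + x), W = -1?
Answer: 27 - 3*√2 ≈ 22.757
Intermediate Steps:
K(F) = ½
h(f, x) = 15 + 3*x
w(P) = -√P
A(X) = -√X/2 (A(X) = -√X*(½) = -√X/2)
S(I, u) = u - √I/2
S(8, 9)*h(-4, -4) = (9 - √2)*(15 + 3*(-4)) = (9 - √2)*(15 - 12) = (9 - √2)*3 = 27 - 3*√2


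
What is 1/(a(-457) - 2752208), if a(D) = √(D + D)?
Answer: -1376104/3787324438089 - I*√914/7574648876178 ≈ -3.6334e-7 - 3.9913e-12*I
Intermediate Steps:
a(D) = √2*√D (a(D) = √(2*D) = √2*√D)
1/(a(-457) - 2752208) = 1/(√2*√(-457) - 2752208) = 1/(√2*(I*√457) - 2752208) = 1/(I*√914 - 2752208) = 1/(-2752208 + I*√914)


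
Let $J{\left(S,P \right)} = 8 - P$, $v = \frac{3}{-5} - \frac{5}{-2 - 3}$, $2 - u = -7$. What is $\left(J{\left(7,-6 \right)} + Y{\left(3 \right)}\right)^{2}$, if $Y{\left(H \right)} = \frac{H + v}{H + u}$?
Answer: $\frac{734449}{3600} \approx 204.01$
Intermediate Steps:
$u = 9$ ($u = 2 - -7 = 2 + 7 = 9$)
$v = \frac{2}{5}$ ($v = 3 \left(- \frac{1}{5}\right) - \frac{5}{-5} = - \frac{3}{5} - -1 = - \frac{3}{5} + 1 = \frac{2}{5} \approx 0.4$)
$Y{\left(H \right)} = \frac{\frac{2}{5} + H}{9 + H}$ ($Y{\left(H \right)} = \frac{H + \frac{2}{5}}{H + 9} = \frac{\frac{2}{5} + H}{9 + H}$)
$\left(J{\left(7,-6 \right)} + Y{\left(3 \right)}\right)^{2} = \left(\left(8 - -6\right) + \frac{\frac{2}{5} + 3}{9 + 3}\right)^{2} = \left(\left(8 + 6\right) + \frac{1}{12} \cdot \frac{17}{5}\right)^{2} = \left(14 + \frac{1}{12} \cdot \frac{17}{5}\right)^{2} = \left(14 + \frac{17}{60}\right)^{2} = \left(\frac{857}{60}\right)^{2} = \frac{734449}{3600}$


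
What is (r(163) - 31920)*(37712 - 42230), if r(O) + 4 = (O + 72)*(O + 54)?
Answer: -86162778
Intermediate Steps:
r(O) = -4 + (54 + O)*(72 + O) (r(O) = -4 + (O + 72)*(O + 54) = -4 + (72 + O)*(54 + O) = -4 + (54 + O)*(72 + O))
(r(163) - 31920)*(37712 - 42230) = ((3884 + 163² + 126*163) - 31920)*(37712 - 42230) = ((3884 + 26569 + 20538) - 31920)*(-4518) = (50991 - 31920)*(-4518) = 19071*(-4518) = -86162778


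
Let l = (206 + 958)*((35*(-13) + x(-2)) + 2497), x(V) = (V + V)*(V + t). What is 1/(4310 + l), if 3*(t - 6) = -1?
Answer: 1/2364126 ≈ 4.2299e-7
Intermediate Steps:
t = 17/3 (t = 6 + (⅓)*(-1) = 6 - ⅓ = 17/3 ≈ 5.6667)
x(V) = 2*V*(17/3 + V) (x(V) = (V + V)*(V + 17/3) = (2*V)*(17/3 + V) = 2*V*(17/3 + V))
l = 2359816 (l = (206 + 958)*((35*(-13) + (⅔)*(-2)*(17 + 3*(-2))) + 2497) = 1164*((-455 + (⅔)*(-2)*(17 - 6)) + 2497) = 1164*((-455 + (⅔)*(-2)*11) + 2497) = 1164*((-455 - 44/3) + 2497) = 1164*(-1409/3 + 2497) = 1164*(6082/3) = 2359816)
1/(4310 + l) = 1/(4310 + 2359816) = 1/2364126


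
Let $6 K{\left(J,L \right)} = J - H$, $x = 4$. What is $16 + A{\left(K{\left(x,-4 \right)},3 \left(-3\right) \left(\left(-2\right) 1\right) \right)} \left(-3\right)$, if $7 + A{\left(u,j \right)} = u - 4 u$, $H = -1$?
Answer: $\frac{89}{2} \approx 44.5$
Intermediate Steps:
$K{\left(J,L \right)} = \frac{1}{6} + \frac{J}{6}$ ($K{\left(J,L \right)} = \frac{J - -1}{6} = \frac{J + 1}{6} = \frac{1 + J}{6} = \frac{1}{6} + \frac{J}{6}$)
$A{\left(u,j \right)} = -7 - 3 u$ ($A{\left(u,j \right)} = -7 + \left(u - 4 u\right) = -7 - 3 u$)
$16 + A{\left(K{\left(x,-4 \right)},3 \left(-3\right) \left(\left(-2\right) 1\right) \right)} \left(-3\right) = 16 + \left(-7 - 3 \left(\frac{1}{6} + \frac{1}{6} \cdot 4\right)\right) \left(-3\right) = 16 + \left(-7 - 3 \left(\frac{1}{6} + \frac{2}{3}\right)\right) \left(-3\right) = 16 + \left(-7 - \frac{5}{2}\right) \left(-3\right) = 16 - - \frac{57}{2} = 16 + \frac{57}{2} = \frac{89}{2}$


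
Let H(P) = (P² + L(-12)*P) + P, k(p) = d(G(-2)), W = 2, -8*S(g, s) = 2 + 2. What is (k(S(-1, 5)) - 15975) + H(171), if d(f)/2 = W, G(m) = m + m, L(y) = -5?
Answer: 12586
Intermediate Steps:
S(g, s) = -½ (S(g, s) = -(2 + 2)/8 = -⅛*4 = -½)
G(m) = 2*m
d(f) = 4 (d(f) = 2*2 = 4)
k(p) = 4
H(P) = P² - 4*P (H(P) = (P² - 5*P) + P = P² - 4*P)
(k(S(-1, 5)) - 15975) + H(171) = (4 - 15975) + 171*(-4 + 171) = -15971 + 171*167 = -15971 + 28557 = 12586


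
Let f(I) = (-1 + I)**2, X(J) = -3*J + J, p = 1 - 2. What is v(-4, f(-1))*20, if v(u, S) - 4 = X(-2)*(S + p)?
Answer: 320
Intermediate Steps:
p = -1
X(J) = -2*J
v(u, S) = 4*S (v(u, S) = 4 + (-2*(-2))*(S - 1) = 4 + 4*(-1 + S) = 4 + (-4 + 4*S) = 4*S)
v(-4, f(-1))*20 = (4*(-1 - 1)**2)*20 = (4*(-2)**2)*20 = (4*4)*20 = 16*20 = 320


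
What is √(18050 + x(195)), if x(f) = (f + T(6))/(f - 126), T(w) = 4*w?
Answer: √9550129/23 ≈ 134.36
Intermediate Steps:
x(f) = (24 + f)/(-126 + f) (x(f) = (f + 4*6)/(f - 126) = (f + 24)/(-126 + f) = (24 + f)/(-126 + f))
√(18050 + x(195)) = √(18050 + (24 + 195)/(-126 + 195)) = √(18050 + 219/69) = √(18050 + (1/69)*219) = √(18050 + 73/23) = √(415223/23) = √9550129/23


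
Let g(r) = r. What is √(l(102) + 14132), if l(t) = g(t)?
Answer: √14234 ≈ 119.31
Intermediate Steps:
l(t) = t
√(l(102) + 14132) = √(102 + 14132) = √14234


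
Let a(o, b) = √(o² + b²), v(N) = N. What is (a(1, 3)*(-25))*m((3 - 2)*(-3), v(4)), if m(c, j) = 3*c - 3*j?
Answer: 525*√10 ≈ 1660.2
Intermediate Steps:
a(o, b) = √(b² + o²)
m(c, j) = -3*j + 3*c
(a(1, 3)*(-25))*m((3 - 2)*(-3), v(4)) = (√(3² + 1²)*(-25))*(-3*4 + 3*((3 - 2)*(-3))) = (√(9 + 1)*(-25))*(-12 + 3*(1*(-3))) = (√10*(-25))*(-12 + 3*(-3)) = (-25*√10)*(-12 - 9) = -25*√10*(-21) = 525*√10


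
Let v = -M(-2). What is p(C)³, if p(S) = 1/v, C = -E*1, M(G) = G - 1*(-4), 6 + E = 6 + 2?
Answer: -⅛ ≈ -0.12500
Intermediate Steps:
E = 2 (E = -6 + (6 + 2) = -6 + 8 = 2)
M(G) = 4 + G (M(G) = G + 4 = 4 + G)
C = -2 (C = -1*2*1 = -2*1 = -2)
v = -2 (v = -(4 - 2) = -1*2 = -2)
p(S) = -½ (p(S) = 1/(-2) = -½)
p(C)³ = (-½)³ = -⅛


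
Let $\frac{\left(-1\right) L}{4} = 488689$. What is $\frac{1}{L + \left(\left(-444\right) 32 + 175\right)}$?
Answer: $- \frac{1}{1968789} \approx -5.0793 \cdot 10^{-7}$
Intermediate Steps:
$L = -1954756$ ($L = \left(-4\right) 488689 = -1954756$)
$\frac{1}{L + \left(\left(-444\right) 32 + 175\right)} = \frac{1}{-1954756 + \left(\left(-444\right) 32 + 175\right)} = \frac{1}{-1954756 + \left(-14208 + 175\right)} = \frac{1}{-1954756 - 14033} = \frac{1}{-1968789} = - \frac{1}{1968789}$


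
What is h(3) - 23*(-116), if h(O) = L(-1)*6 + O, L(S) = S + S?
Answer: 2659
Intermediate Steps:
L(S) = 2*S
h(O) = -12 + O (h(O) = (2*(-1))*6 + O = -2*6 + O = -12 + O)
h(3) - 23*(-116) = (-12 + 3) - 23*(-116) = -9 + 2668 = 2659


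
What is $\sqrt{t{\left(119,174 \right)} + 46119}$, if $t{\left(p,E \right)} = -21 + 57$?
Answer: $\sqrt{46155} \approx 214.84$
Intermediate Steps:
$t{\left(p,E \right)} = 36$
$\sqrt{t{\left(119,174 \right)} + 46119} = \sqrt{36 + 46119} = \sqrt{46155}$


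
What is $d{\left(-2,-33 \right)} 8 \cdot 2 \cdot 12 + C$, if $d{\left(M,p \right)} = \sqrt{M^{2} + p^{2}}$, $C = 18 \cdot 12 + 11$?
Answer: $227 + 192 \sqrt{1093} \approx 6574.6$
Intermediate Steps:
$C = 227$ ($C = 216 + 11 = 227$)
$d{\left(-2,-33 \right)} 8 \cdot 2 \cdot 12 + C = \sqrt{\left(-2\right)^{2} + \left(-33\right)^{2}} \cdot 8 \cdot 2 \cdot 12 + 227 = \sqrt{4 + 1089} \cdot 16 \cdot 12 + 227 = \sqrt{1093} \cdot 192 + 227 = 192 \sqrt{1093} + 227 = 227 + 192 \sqrt{1093}$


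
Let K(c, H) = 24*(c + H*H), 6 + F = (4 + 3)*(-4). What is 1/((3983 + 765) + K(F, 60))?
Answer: 1/90332 ≈ 1.1070e-5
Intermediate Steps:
F = -34 (F = -6 + (4 + 3)*(-4) = -6 + 7*(-4) = -6 - 28 = -34)
K(c, H) = 24*c + 24*H**2 (K(c, H) = 24*(c + H**2) = 24*c + 24*H**2)
1/((3983 + 765) + K(F, 60)) = 1/((3983 + 765) + (24*(-34) + 24*60**2)) = 1/(4748 + (-816 + 24*3600)) = 1/(4748 + (-816 + 86400)) = 1/(4748 + 85584) = 1/90332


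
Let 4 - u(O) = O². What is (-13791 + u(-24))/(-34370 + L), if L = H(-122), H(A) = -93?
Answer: 14363/34463 ≈ 0.41677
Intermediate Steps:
u(O) = 4 - O²
L = -93
(-13791 + u(-24))/(-34370 + L) = (-13791 + (4 - 1*(-24)²))/(-34370 - 93) = (-13791 + (4 - 1*576))/(-34463) = (-13791 + (4 - 576))*(-1/34463) = (-13791 - 572)*(-1/34463) = -14363*(-1/34463) = 14363/34463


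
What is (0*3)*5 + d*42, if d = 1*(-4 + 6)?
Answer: 84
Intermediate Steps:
d = 2 (d = 1*2 = 2)
(0*3)*5 + d*42 = (0*3)*5 + 2*42 = 0*5 + 84 = 0 + 84 = 84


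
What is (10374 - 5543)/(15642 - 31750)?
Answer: -4831/16108 ≈ -0.29991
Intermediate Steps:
(10374 - 5543)/(15642 - 31750) = 4831/(-16108) = 4831*(-1/16108) = -4831/16108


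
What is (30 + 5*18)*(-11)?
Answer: -1320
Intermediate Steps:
(30 + 5*18)*(-11) = (30 + 90)*(-11) = 120*(-11) = -1320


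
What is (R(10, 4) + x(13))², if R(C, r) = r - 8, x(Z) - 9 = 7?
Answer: 144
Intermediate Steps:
x(Z) = 16 (x(Z) = 9 + 7 = 16)
R(C, r) = -8 + r
(R(10, 4) + x(13))² = ((-8 + 4) + 16)² = (-4 + 16)² = 12² = 144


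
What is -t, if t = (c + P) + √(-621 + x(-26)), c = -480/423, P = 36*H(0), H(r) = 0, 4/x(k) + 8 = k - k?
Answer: 160/141 - I*√2486/2 ≈ 1.1348 - 24.93*I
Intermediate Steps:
x(k) = -½ (x(k) = 4/(-8 + (k - k)) = 4/(-8 + 0) = 4/(-8) = 4*(-⅛) = -½)
P = 0 (P = 36*0 = 0)
c = -160/141 (c = -480*1/423 = -160/141 ≈ -1.1348)
t = -160/141 + I*√2486/2 (t = (-160/141 + 0) + √(-621 - ½) = -160/141 + √(-1243/2) = -160/141 + I*√2486/2 ≈ -1.1348 + 24.93*I)
-t = -(-160/141 + I*√2486/2) = 160/141 - I*√2486/2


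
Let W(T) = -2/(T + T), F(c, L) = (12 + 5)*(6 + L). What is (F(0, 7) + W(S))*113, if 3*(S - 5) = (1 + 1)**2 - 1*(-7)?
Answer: 648959/26 ≈ 24960.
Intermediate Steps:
S = 26/3 (S = 5 + ((1 + 1)**2 - 1*(-7))/3 = 5 + (2**2 + 7)/3 = 5 + (4 + 7)/3 = 5 + (1/3)*11 = 5 + 11/3 = 26/3 ≈ 8.6667)
F(c, L) = 102 + 17*L (F(c, L) = 17*(6 + L) = 102 + 17*L)
W(T) = -1/T (W(T) = -2/(2*T) = (1/(2*T))*(-2) = -1/T)
(F(0, 7) + W(S))*113 = ((102 + 17*7) - 1/26/3)*113 = ((102 + 119) - 1*3/26)*113 = (221 - 3/26)*113 = (5743/26)*113 = 648959/26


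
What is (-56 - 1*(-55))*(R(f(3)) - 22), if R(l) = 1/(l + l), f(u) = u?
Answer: 131/6 ≈ 21.833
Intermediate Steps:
R(l) = 1/(2*l)
(-56 - 1*(-55))*(R(f(3)) - 22) = (-56 - 1*(-55))*((½)/3 - 22) = (-56 + 55)*((½)*(⅓) - 22) = -(⅙ - 22) = -1*(-131/6) = 131/6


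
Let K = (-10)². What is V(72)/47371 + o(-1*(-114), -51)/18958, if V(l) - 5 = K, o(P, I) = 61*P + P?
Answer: 168404409/449029709 ≈ 0.37504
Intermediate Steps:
o(P, I) = 62*P
K = 100
V(l) = 105 (V(l) = 5 + 100 = 105)
V(72)/47371 + o(-1*(-114), -51)/18958 = 105/47371 + (62*(-1*(-114)))/18958 = 105*(1/47371) + (62*114)*(1/18958) = 105/47371 + 7068*(1/18958) = 105/47371 + 3534/9479 = 168404409/449029709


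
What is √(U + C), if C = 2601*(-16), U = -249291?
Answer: 3*I*√32323 ≈ 539.36*I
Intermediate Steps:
C = -41616
√(U + C) = √(-249291 - 41616) = √(-290907) = 3*I*√32323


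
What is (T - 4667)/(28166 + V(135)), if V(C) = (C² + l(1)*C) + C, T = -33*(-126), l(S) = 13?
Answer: -509/48281 ≈ -0.010542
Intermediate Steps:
T = 4158
V(C) = C² + 14*C (V(C) = (C² + 13*C) + C = C² + 14*C)
(T - 4667)/(28166 + V(135)) = (4158 - 4667)/(28166 + 135*(14 + 135)) = -509/(28166 + 135*149) = -509/(28166 + 20115) = -509/48281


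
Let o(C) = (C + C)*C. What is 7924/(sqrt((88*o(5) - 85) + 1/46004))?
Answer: 15848*sqrt(2283032008761)/198507261 ≈ 120.63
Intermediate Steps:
o(C) = 2*C**2 (o(C) = (2*C)*C = 2*C**2)
7924/(sqrt((88*o(5) - 85) + 1/46004)) = 7924/(sqrt((88*(2*5**2) - 85) + 1/46004)) = 7924/(sqrt((88*(2*25) - 85) + 1/46004)) = 7924/(sqrt((88*50 - 85) + 1/46004)) = 7924/(sqrt((4400 - 85) + 1/46004)) = 7924/(sqrt(4315 + 1/46004)) = 7924/(sqrt(198507261/46004)) = 7924/((sqrt(2283032008761)/23002)) = 7924*(2*sqrt(2283032008761)/198507261) = 15848*sqrt(2283032008761)/198507261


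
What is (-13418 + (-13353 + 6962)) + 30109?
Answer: 10300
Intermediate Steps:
(-13418 + (-13353 + 6962)) + 30109 = (-13418 - 6391) + 30109 = -19809 + 30109 = 10300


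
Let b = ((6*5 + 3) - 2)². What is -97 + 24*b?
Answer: 22967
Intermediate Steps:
b = 961 (b = ((30 + 3) - 2)² = (33 - 2)² = 31² = 961)
-97 + 24*b = -97 + 24*961 = -97 + 23064 = 22967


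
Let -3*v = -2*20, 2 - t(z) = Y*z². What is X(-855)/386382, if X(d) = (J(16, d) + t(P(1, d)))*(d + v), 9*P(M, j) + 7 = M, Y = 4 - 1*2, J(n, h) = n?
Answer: -194425/5216157 ≈ -0.037274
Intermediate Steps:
Y = 2 (Y = 4 - 2 = 2)
P(M, j) = -7/9 + M/9
t(z) = 2 - 2*z²
v = 40/3 (v = -(-2)*20/3 = -⅓*(-40) = 40/3 ≈ 13.333)
X(d) = 6160/27 + 154*d/9 (X(d) = (16 + (2 - 2*(-7/9 + (⅑)*1)²))*(d + 40/3) = (16 + (2 - 2*(-7/9 + ⅑)²))*(40/3 + d) = (16 + (2 - 2*(-⅔)²))*(40/3 + d) = (16 + (2 - 2*4/9))*(40/3 + d) = (16 + (2 - 8/9))*(40/3 + d) = (16 + 10/9)*(40/3 + d) = 154*(40/3 + d)/9 = 6160/27 + 154*d/9)
X(-855)/386382 = (6160/27 + (154/9)*(-855))/386382 = (6160/27 - 14630)*(1/386382) = -388850/27*1/386382 = -194425/5216157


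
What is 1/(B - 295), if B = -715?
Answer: -1/1010 ≈ -0.00099010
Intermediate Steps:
1/(B - 295) = 1/(-715 - 295) = 1/(-1010) = -1/1010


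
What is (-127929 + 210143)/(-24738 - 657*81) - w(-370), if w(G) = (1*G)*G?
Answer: -10672121714/77955 ≈ -1.3690e+5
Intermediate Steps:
w(G) = G**2 (w(G) = G*G = G**2)
(-127929 + 210143)/(-24738 - 657*81) - w(-370) = (-127929 + 210143)/(-24738 - 657*81) - 1*(-370)**2 = 82214/(-24738 - 53217) - 1*136900 = 82214/(-77955) - 136900 = 82214*(-1/77955) - 136900 = -82214/77955 - 136900 = -10672121714/77955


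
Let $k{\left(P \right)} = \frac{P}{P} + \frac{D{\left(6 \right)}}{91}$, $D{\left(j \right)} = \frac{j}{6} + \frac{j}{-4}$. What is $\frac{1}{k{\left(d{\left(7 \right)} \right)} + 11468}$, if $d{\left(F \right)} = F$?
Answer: $\frac{182}{2087357} \approx 8.7192 \cdot 10^{-5}$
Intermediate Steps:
$D{\left(j \right)} = - \frac{j}{12}$ ($D{\left(j \right)} = j \frac{1}{6} + j \left(- \frac{1}{4}\right) = \frac{j}{6} - \frac{j}{4} = - \frac{j}{12}$)
$k{\left(P \right)} = \frac{181}{182}$ ($k{\left(P \right)} = \frac{P}{P} + \frac{\left(- \frac{1}{12}\right) 6}{91} = 1 - \frac{1}{182} = \frac{181}{182}$)
$\frac{1}{k{\left(d{\left(7 \right)} \right)} + 11468} = \frac{1}{\frac{181}{182} + 11468} = \frac{1}{\frac{2087357}{182}} = \frac{182}{2087357}$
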